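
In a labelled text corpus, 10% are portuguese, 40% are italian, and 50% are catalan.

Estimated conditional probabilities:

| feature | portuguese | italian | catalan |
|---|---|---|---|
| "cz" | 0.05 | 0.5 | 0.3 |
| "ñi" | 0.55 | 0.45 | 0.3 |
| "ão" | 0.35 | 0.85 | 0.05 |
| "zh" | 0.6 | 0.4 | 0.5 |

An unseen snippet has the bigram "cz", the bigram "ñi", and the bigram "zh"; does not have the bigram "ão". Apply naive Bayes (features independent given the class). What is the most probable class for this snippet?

portuguese: 0.1 × 0.05 × 0.55 × (1−0.35) × 0.6 = 0.0010725
italian: 0.4 × 0.5 × 0.45 × (1−0.85) × 0.4 = 0.0054
catalan: 0.5 × 0.3 × 0.3 × (1−0.05) × 0.5 = 0.021375
Highest score → catalan.

catalan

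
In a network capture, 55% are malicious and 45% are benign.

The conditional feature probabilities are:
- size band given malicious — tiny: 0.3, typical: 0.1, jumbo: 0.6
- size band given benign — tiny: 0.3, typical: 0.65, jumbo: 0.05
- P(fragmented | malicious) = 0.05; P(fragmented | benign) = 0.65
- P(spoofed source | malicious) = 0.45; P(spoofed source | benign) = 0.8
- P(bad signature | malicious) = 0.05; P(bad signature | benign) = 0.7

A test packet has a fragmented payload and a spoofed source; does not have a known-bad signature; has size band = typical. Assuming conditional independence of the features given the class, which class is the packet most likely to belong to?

malicious: 0.55 × 0.1 × 0.05 × 0.45 × (1−0.05) = 0.001175625
benign: 0.45 × 0.65 × 0.65 × 0.8 × (1−0.7) = 0.04563
Highest score → benign.

benign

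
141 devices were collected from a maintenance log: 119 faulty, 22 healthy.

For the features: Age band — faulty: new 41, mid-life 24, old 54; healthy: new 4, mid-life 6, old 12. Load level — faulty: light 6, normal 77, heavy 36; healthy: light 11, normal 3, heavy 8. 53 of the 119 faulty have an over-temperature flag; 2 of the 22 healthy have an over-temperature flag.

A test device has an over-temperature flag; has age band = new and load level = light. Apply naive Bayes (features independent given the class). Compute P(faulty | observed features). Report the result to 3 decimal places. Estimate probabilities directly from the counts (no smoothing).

0.835

faulty: (119/141) × (41/119) × (6/119) × (53/119) ≈ 0.00652977
healthy: (22/141) × (4/22) × (11/22) × (2/22) ≈ 0.00128949
P(faulty | x) = 0.00652977 / 0.00781926 ≈ 0.835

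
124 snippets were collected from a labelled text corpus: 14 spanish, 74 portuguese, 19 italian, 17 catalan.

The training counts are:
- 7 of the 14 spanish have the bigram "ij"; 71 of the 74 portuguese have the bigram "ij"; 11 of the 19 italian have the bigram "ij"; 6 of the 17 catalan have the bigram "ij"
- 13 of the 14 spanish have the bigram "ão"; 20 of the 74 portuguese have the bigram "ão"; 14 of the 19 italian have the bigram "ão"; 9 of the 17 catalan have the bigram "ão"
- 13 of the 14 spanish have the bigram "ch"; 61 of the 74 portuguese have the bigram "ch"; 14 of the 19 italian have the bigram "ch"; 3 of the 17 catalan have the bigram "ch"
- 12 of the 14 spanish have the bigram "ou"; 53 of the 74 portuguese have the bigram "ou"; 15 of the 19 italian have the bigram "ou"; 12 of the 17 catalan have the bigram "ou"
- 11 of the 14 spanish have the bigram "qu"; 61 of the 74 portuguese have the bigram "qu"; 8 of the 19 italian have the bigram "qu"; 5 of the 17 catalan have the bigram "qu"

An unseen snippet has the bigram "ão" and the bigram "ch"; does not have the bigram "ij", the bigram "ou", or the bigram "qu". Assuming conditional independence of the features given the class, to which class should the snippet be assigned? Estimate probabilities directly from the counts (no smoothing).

spanish: (14/124) × (7/14) × (13/14) × (13/14) × (2/14) × (3/14) ≈ 0.00149005
portuguese: (74/124) × (3/74) × (20/74) × (61/74) × (21/74) × (13/74) ≈ 0.000268717
italian: (19/124) × (8/19) × (14/19) × (14/19) × (4/19) × (11/19) ≈ 0.00426936
catalan: (17/124) × (11/17) × (9/17) × (3/17) × (5/17) × (12/17) ≈ 0.00172064
Highest score → italian.

italian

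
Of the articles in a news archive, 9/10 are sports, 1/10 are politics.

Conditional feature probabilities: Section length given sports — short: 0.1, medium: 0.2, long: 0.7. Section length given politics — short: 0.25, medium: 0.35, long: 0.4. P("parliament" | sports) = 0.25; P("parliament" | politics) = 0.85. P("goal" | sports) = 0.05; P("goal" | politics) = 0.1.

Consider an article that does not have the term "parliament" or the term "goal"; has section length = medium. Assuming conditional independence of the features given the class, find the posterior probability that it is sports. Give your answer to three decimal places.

sports: 0.9 × 0.2 × (1−0.25) × (1−0.05) = 0.12825
politics: 0.1 × 0.35 × (1−0.85) × (1−0.1) = 0.004725
P(sports | x) = 0.12825 / 0.132975 ≈ 0.964

0.964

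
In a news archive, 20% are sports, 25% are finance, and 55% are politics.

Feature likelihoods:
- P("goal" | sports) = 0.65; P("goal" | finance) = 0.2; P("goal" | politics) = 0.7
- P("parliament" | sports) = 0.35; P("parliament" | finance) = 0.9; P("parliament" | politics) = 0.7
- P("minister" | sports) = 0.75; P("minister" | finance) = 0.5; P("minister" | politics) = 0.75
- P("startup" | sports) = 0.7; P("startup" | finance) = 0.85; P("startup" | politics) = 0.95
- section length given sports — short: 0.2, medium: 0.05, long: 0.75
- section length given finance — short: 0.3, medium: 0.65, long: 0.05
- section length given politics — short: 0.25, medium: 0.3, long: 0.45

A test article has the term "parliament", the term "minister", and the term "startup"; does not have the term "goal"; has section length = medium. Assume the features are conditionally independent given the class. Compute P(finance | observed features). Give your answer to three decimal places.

0.663

sports: 0.2 × (1−0.65) × 0.35 × 0.75 × 0.7 × 0.05 = 0.000643125
finance: 0.25 × (1−0.2) × 0.9 × 0.5 × 0.85 × 0.65 = 0.049725
politics: 0.55 × (1−0.7) × 0.7 × 0.75 × 0.95 × 0.3 = 0.024688125
P(finance | x) = 0.049725 / 0.07505625 ≈ 0.663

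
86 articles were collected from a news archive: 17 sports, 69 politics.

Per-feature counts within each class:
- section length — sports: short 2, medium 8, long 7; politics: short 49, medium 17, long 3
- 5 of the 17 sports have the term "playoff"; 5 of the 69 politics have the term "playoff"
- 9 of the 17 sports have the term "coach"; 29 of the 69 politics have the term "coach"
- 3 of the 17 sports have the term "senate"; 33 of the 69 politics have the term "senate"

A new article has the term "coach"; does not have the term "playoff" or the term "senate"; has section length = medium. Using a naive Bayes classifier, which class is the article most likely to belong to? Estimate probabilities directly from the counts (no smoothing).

politics

sports: (17/86) × (8/17) × (12/17) × (9/17) × (14/17) ≈ 0.0286284
politics: (69/86) × (17/69) × (64/69) × (29/69) × (36/69) ≈ 0.0402053
Highest score → politics.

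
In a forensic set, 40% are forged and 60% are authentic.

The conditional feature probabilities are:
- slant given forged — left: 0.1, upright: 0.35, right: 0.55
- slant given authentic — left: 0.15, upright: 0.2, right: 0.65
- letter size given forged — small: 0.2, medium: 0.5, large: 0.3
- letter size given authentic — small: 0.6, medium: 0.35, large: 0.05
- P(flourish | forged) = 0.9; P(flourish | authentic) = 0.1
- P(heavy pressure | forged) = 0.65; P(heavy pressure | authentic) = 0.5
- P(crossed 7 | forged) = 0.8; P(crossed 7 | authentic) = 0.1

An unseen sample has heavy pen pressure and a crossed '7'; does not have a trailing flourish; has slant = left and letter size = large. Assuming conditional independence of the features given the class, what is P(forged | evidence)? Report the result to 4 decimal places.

forged: 0.4 × 0.1 × 0.3 × (1−0.9) × 0.65 × 0.8 = 0.000624
authentic: 0.6 × 0.15 × 0.05 × (1−0.1) × 0.5 × 0.1 = 0.0002025
P(forged | x) = 0.000624 / 0.0008265 ≈ 0.7550

0.7550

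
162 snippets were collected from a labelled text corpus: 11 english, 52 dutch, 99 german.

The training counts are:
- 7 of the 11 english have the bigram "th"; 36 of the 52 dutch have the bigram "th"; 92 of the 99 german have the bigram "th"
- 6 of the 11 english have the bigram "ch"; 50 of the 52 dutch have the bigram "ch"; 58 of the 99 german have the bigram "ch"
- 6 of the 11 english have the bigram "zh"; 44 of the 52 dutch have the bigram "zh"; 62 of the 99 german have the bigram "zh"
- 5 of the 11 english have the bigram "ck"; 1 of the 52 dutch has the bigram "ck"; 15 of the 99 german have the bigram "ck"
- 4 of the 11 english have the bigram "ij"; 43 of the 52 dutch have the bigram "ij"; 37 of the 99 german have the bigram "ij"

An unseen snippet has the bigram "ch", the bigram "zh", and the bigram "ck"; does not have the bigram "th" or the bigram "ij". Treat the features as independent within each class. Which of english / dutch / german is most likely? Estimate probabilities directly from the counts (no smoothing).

english

english: (11/162) × (4/11) × (6/11) × (6/11) × (5/11) × (7/11) ≈ 0.00212493
dutch: (52/162) × (16/52) × (50/52) × (44/52) × (1/52) × (9/52) ≈ 0.000267459
german: (99/162) × (7/99) × (58/99) × (62/99) × (15/99) × (62/99) ≈ 0.00150434
Highest score → english.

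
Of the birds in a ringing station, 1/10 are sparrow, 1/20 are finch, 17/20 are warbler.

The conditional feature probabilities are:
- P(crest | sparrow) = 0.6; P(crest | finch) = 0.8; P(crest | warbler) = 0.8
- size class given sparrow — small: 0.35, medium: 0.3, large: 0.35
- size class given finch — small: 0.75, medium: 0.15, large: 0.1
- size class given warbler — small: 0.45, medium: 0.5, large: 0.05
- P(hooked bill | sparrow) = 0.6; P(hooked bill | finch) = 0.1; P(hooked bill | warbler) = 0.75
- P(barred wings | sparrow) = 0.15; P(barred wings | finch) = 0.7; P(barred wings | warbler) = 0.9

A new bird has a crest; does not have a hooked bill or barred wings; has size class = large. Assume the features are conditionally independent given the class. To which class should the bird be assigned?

sparrow: 0.1 × 0.6 × 0.35 × (1−0.6) × (1−0.15) = 0.00714
finch: 0.05 × 0.8 × 0.1 × (1−0.1) × (1−0.7) = 0.00108
warbler: 0.85 × 0.8 × 0.05 × (1−0.75) × (1−0.9) = 0.00085
Highest score → sparrow.

sparrow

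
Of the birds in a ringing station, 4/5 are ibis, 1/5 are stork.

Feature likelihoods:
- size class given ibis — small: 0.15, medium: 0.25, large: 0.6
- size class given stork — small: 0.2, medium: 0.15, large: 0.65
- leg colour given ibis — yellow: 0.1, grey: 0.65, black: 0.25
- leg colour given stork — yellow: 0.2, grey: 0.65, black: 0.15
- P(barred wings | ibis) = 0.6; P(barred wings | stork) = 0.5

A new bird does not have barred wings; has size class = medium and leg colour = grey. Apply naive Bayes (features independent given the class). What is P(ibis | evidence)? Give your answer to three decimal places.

0.842

ibis: 0.8 × 0.25 × 0.65 × (1−0.6) = 0.052
stork: 0.2 × 0.15 × 0.65 × (1−0.5) = 0.00975
P(ibis | x) = 0.052 / 0.06175 ≈ 0.842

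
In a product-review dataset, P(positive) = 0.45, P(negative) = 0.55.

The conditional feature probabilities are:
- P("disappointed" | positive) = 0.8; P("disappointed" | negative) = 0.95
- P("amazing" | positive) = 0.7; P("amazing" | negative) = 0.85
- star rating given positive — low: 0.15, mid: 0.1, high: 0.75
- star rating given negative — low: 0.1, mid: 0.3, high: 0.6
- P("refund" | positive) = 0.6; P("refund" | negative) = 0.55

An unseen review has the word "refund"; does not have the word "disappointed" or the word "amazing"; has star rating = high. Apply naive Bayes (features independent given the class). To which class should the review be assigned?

positive

positive: 0.45 × (1−0.8) × (1−0.7) × 0.75 × 0.6 = 0.01215
negative: 0.55 × (1−0.95) × (1−0.85) × 0.6 × 0.55 = 0.00136125
Highest score → positive.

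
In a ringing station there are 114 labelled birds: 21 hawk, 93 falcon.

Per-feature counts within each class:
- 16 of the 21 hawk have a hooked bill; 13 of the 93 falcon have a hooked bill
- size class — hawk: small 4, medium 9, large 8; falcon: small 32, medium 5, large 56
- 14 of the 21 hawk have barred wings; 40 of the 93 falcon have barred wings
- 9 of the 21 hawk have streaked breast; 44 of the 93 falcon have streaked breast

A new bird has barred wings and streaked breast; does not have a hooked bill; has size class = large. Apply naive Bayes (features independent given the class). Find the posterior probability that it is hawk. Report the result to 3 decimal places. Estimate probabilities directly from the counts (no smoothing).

0.053

hawk: (21/114) × (5/21) × (8/21) × (14/21) × (9/21) ≈ 0.00477384
falcon: (93/114) × (80/93) × (56/93) × (40/93) × (44/93) ≈ 0.0859878
P(hawk | x) = 0.00477384 / 0.09076164 ≈ 0.053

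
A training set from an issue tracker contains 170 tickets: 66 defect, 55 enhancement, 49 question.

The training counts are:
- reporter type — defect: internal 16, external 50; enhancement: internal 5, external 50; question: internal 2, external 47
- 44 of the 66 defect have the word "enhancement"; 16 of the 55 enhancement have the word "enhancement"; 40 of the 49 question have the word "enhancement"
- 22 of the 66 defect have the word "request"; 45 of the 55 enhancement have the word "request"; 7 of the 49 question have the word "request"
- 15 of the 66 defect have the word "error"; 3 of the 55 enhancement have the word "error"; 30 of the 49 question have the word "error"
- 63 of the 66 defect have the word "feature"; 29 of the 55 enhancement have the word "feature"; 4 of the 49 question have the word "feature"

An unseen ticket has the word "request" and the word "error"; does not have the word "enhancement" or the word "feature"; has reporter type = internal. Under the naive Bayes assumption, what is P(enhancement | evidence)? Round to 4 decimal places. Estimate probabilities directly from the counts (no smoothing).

0.6097

defect: (66/170) × (16/66) × (22/66) × (22/66) × (15/66) × (3/66) ≈ 0.000108032
enhancement: (55/170) × (5/55) × (39/55) × (45/55) × (3/55) × (26/55) ≈ 0.000439989
question: (49/170) × (2/49) × (9/49) × (7/49) × (30/49) × (45/49) ≈ 0.000173569
P(enhancement | x) = 0.000439989 / 0.00072159 ≈ 0.6097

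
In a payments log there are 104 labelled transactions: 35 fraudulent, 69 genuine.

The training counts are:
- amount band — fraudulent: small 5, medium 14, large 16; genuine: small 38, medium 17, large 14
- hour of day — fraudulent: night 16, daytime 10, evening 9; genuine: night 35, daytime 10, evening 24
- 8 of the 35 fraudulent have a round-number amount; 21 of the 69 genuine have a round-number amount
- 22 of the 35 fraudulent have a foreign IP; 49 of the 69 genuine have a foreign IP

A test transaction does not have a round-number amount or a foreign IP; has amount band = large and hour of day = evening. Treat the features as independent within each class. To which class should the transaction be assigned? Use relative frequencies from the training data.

fraudulent

fraudulent: (35/104) × (16/35) × (9/35) × (27/35) × (13/35) ≈ 0.0113353
genuine: (69/104) × (14/69) × (24/69) × (48/69) × (20/69) ≈ 0.00944126
Highest score → fraudulent.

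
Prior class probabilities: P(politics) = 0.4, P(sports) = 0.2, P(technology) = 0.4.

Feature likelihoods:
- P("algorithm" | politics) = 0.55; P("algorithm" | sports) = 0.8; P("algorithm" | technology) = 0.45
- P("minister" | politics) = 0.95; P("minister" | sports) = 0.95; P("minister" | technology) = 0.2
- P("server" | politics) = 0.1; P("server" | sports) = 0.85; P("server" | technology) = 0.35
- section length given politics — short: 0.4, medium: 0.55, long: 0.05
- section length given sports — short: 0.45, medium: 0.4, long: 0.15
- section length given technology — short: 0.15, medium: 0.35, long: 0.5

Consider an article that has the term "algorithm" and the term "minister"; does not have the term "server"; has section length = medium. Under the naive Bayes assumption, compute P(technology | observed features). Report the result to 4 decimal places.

0.0678

politics: 0.4 × 0.55 × 0.95 × (1−0.1) × 0.55 = 0.103455
sports: 0.2 × 0.8 × 0.95 × (1−0.85) × 0.4 = 0.00912
technology: 0.4 × 0.45 × 0.2 × (1−0.35) × 0.35 = 0.00819
P(technology | x) = 0.00819 / 0.120765 ≈ 0.0678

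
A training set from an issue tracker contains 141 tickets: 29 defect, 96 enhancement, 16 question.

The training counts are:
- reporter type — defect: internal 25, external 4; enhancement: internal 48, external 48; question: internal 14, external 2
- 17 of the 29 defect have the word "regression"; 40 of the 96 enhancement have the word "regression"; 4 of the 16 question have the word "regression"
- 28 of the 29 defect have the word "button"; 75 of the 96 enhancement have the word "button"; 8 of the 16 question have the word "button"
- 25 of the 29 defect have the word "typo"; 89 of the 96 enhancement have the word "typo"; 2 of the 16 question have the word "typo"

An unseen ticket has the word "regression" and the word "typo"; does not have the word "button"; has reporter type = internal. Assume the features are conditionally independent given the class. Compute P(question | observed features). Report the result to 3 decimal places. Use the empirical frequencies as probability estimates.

defect: (29/141) × (25/29) × (17/29) × (1/29) × (25/29) ≈ 0.0030897
enhancement: (96/141) × (48/96) × (40/96) × (21/96) × (89/96) ≈ 0.0287659
question: (16/141) × (14/16) × (4/16) × (8/16) × (2/16) ≈ 0.00155142
P(question | x) = 0.00155142 / 0.03340702 ≈ 0.046

0.046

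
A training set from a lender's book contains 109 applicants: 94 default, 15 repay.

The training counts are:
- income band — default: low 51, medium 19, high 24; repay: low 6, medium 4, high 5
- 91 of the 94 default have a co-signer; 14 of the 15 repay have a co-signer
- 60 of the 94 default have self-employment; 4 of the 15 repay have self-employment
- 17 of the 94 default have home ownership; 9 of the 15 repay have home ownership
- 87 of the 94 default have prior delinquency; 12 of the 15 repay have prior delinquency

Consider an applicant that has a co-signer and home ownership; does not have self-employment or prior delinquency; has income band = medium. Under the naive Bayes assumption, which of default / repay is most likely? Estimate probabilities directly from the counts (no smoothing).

default: (94/109) × (19/94) × (91/94) × (34/94) × (17/94) × (7/94) ≈ 0.000822021
repay: (15/109) × (4/15) × (14/15) × (11/15) × (9/15) × (3/15) ≈ 0.00301407
Highest score → repay.

repay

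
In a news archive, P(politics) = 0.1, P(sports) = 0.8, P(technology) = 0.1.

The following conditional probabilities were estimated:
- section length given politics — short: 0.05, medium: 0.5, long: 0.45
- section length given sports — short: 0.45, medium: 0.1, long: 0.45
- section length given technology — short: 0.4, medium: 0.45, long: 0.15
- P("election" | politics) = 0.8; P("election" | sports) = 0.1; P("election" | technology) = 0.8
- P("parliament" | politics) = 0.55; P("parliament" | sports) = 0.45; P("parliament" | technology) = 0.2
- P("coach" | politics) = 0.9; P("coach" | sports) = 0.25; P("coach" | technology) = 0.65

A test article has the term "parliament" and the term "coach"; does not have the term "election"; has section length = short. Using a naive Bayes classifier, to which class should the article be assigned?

politics: 0.1 × 0.05 × (1−0.8) × 0.55 × 0.9 = 0.000495
sports: 0.8 × 0.45 × (1−0.1) × 0.45 × 0.25 = 0.03645
technology: 0.1 × 0.4 × (1−0.8) × 0.2 × 0.65 = 0.00104
Highest score → sports.

sports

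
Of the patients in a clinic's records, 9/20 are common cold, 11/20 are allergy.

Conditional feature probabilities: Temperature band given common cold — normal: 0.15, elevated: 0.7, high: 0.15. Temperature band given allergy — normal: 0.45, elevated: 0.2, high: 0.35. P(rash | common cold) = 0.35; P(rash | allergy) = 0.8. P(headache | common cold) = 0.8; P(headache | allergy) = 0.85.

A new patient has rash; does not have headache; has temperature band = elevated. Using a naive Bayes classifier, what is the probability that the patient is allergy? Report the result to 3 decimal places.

common cold: 0.45 × 0.7 × 0.35 × (1−0.8) = 0.02205
allergy: 0.55 × 0.2 × 0.8 × (1−0.85) = 0.0132
P(allergy | x) = 0.0132 / 0.03525 ≈ 0.374

0.374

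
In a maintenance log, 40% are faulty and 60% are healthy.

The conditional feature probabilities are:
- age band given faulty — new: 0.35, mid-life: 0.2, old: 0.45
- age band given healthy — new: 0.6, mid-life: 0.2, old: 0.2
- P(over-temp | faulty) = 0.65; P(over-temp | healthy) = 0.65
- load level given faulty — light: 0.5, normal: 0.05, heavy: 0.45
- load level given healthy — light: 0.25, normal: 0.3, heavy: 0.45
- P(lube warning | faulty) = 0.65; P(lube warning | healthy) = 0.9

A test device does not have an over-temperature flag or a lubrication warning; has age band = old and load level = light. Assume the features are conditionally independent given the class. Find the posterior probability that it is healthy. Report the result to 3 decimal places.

faulty: 0.4 × 0.45 × (1−0.65) × 0.5 × (1−0.65) = 0.011025
healthy: 0.6 × 0.2 × (1−0.65) × 0.25 × (1−0.9) = 0.00105
P(healthy | x) = 0.00105 / 0.012075 ≈ 0.087

0.087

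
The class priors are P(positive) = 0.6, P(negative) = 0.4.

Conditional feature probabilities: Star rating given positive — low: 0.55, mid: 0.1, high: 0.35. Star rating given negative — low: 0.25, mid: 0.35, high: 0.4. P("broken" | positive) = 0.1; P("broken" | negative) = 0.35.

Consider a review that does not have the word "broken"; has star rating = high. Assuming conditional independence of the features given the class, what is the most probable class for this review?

positive: 0.6 × 0.35 × (1−0.1) = 0.189
negative: 0.4 × 0.4 × (1−0.35) = 0.104
Highest score → positive.

positive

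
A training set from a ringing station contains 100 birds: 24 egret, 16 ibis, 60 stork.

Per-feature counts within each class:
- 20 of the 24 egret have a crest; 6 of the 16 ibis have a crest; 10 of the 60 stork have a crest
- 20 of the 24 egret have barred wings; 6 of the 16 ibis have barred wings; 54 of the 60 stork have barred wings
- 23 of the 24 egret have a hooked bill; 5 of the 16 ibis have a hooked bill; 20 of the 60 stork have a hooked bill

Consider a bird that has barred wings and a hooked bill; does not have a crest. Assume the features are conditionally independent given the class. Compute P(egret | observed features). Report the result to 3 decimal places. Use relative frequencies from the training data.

egret: (24/100) × (4/24) × (20/24) × (23/24) ≈ 0.0319444
ibis: (16/100) × (10/16) × (6/16) × (5/16) = 0.01171875
stork: (60/100) × (50/60) × (54/60) × (20/60) = 0.15
P(egret | x) = 0.0319444 / 0.19366315 ≈ 0.165

0.165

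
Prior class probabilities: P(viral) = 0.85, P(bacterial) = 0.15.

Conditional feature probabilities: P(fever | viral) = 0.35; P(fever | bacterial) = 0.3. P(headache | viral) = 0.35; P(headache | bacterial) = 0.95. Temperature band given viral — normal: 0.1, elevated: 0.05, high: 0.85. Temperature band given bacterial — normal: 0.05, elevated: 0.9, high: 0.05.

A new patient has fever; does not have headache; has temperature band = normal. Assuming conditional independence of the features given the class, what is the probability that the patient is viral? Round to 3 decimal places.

0.994

viral: 0.85 × 0.35 × (1−0.35) × 0.1 = 0.0193375
bacterial: 0.15 × 0.3 × (1−0.95) × 0.05 = 0.0001125
P(viral | x) = 0.0193375 / 0.01945 ≈ 0.994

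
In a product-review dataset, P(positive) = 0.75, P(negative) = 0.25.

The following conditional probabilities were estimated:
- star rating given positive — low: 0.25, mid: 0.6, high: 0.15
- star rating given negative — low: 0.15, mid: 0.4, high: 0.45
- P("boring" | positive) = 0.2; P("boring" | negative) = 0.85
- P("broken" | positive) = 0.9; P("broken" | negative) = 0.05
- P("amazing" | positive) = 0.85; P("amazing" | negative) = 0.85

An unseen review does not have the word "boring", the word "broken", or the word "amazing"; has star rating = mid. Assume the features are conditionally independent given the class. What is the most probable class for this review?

positive: 0.75 × 0.6 × (1−0.2) × (1−0.9) × (1−0.85) = 0.0054
negative: 0.25 × 0.4 × (1−0.85) × (1−0.05) × (1−0.85) = 0.0021375
Highest score → positive.

positive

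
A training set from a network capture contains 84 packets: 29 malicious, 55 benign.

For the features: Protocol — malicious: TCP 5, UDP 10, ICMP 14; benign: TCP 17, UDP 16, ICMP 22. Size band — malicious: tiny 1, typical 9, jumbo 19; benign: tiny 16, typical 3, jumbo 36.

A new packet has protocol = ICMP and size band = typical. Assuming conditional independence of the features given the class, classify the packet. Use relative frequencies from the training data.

malicious: (29/84) × (14/29) × (9/29) ≈ 0.0517241
benign: (55/84) × (22/55) × (3/55) ≈ 0.0142857
Highest score → malicious.

malicious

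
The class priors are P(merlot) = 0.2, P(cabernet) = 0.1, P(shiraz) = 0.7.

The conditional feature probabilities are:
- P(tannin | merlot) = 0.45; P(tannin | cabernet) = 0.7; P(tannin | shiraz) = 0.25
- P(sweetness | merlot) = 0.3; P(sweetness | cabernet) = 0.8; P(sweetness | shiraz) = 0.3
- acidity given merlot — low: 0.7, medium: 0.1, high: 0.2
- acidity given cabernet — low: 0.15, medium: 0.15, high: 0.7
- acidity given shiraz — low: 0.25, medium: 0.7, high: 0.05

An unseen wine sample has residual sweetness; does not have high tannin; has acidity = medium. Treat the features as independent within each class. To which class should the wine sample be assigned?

shiraz

merlot: 0.2 × (1−0.45) × 0.3 × 0.1 = 0.0033
cabernet: 0.1 × (1−0.7) × 0.8 × 0.15 = 0.0036
shiraz: 0.7 × (1−0.25) × 0.3 × 0.7 = 0.11025
Highest score → shiraz.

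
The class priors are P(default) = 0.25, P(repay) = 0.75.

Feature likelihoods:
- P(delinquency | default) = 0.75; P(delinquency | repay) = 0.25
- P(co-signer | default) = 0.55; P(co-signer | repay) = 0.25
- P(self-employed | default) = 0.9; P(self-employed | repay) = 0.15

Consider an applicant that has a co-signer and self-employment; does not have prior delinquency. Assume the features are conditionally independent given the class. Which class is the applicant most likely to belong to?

default

default: 0.25 × (1−0.75) × 0.55 × 0.9 = 0.0309375
repay: 0.75 × (1−0.25) × 0.25 × 0.15 = 0.02109375
Highest score → default.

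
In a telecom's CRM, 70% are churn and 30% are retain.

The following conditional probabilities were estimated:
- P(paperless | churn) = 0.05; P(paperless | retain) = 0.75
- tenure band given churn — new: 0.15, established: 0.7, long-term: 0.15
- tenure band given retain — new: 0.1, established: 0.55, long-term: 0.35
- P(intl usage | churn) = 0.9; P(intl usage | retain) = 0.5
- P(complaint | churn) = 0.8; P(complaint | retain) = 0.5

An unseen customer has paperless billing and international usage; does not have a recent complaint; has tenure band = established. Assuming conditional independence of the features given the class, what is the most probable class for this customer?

churn: 0.7 × 0.05 × 0.7 × 0.9 × (1−0.8) = 0.00441
retain: 0.3 × 0.75 × 0.55 × 0.5 × (1−0.5) = 0.0309375
Highest score → retain.

retain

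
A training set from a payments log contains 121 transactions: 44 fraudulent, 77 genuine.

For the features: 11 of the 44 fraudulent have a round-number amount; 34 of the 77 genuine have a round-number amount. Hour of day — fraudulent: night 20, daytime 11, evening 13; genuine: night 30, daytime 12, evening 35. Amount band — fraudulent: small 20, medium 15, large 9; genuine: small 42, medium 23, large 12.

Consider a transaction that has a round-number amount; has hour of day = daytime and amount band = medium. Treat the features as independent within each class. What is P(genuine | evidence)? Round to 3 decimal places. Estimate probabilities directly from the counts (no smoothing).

0.628

fraudulent: (44/121) × (11/44) × (11/44) × (15/44) ≈ 0.00774793
genuine: (77/121) × (34/77) × (12/77) × (23/77) ≈ 0.0130804
P(genuine | x) = 0.0130804 / 0.02082833 ≈ 0.628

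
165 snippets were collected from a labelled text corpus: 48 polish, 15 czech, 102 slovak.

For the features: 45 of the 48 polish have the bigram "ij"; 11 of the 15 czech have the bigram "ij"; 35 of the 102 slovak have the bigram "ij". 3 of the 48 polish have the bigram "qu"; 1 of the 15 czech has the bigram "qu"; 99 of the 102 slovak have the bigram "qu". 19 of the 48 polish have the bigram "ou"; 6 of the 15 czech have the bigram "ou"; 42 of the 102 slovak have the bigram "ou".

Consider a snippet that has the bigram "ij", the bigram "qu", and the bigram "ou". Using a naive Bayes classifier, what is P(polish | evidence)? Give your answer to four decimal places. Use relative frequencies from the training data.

polish: (48/165) × (45/48) × (3/48) × (19/48) ≈ 0.00674716
czech: (15/165) × (11/15) × (1/15) × (6/15) ≈ 0.00177778
slovak: (102/165) × (35/102) × (99/102) × (42/102) ≈ 0.0847751
P(polish | x) = 0.00674716 / 0.09330004 ≈ 0.0723

0.0723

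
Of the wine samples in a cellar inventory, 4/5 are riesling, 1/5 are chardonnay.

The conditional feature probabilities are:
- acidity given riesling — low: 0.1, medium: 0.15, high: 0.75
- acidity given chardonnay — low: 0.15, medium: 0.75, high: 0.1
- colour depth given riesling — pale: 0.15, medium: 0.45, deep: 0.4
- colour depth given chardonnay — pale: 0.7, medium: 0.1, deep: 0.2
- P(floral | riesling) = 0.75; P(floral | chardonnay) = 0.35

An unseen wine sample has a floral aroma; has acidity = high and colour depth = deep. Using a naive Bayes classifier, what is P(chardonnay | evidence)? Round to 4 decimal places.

0.0077

riesling: 0.8 × 0.75 × 0.4 × 0.75 = 0.18
chardonnay: 0.2 × 0.1 × 0.2 × 0.35 = 0.0014
P(chardonnay | x) = 0.0014 / 0.1814 ≈ 0.0077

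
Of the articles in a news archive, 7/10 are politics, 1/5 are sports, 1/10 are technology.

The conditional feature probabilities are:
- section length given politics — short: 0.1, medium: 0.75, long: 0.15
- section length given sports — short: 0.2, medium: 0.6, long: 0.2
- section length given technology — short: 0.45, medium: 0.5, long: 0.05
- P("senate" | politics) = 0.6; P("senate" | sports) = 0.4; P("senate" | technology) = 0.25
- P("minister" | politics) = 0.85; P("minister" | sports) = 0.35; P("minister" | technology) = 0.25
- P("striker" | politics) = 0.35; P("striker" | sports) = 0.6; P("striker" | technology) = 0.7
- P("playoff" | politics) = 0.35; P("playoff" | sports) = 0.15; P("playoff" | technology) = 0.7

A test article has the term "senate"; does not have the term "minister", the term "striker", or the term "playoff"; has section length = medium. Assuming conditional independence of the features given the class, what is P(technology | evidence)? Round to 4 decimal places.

politics: 0.7 × 0.75 × 0.6 × (1−0.85) × (1−0.35) × (1−0.35) = 0.019963125
sports: 0.2 × 0.6 × 0.4 × (1−0.35) × (1−0.6) × (1−0.15) = 0.010608
technology: 0.1 × 0.5 × 0.25 × (1−0.25) × (1−0.7) × (1−0.7) = 0.00084375
P(technology | x) = 0.00084375 / 0.031414875 ≈ 0.0269

0.0269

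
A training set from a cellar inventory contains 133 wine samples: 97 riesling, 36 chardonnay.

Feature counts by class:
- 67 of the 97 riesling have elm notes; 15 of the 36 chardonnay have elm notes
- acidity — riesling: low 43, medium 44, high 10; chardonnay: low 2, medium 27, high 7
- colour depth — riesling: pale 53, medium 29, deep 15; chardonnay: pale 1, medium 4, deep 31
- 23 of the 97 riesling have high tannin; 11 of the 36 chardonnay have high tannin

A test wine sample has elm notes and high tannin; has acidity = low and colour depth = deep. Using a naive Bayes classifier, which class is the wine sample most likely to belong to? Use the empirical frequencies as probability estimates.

riesling: (97/133) × (67/97) × (43/97) × (15/97) × (23/97) ≈ 0.00818833
chardonnay: (36/133) × (15/36) × (2/36) × (31/36) × (11/36) ≈ 0.0016486
Highest score → riesling.

riesling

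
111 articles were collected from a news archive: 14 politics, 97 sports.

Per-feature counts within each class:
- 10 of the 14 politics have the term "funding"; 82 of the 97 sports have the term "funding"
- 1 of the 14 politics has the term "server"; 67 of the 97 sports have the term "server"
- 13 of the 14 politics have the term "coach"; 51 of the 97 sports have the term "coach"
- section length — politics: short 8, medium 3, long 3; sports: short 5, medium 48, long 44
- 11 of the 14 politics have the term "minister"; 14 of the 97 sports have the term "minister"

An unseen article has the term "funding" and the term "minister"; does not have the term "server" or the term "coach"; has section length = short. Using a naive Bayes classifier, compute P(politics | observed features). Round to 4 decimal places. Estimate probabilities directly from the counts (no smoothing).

0.7690

politics: (14/111) × (10/14) × (13/14) × (1/14) × (8/14) × (11/14) ≈ 0.00268282
sports: (97/111) × (82/97) × (30/97) × (46/97) × (5/97) × (14/97) ≈ 0.000806085
P(politics | x) = 0.00268282 / 0.003488905 ≈ 0.7690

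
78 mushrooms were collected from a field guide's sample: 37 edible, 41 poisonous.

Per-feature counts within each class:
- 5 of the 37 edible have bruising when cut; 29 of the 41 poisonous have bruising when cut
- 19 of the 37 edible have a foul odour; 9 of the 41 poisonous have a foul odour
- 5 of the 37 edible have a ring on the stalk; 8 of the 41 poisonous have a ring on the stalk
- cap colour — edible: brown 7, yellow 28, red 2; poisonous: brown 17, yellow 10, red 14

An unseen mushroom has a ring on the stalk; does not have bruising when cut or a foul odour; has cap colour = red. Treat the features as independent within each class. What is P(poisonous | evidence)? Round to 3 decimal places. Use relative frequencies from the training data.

0.846

edible: (37/78) × (32/37) × (18/37) × (5/37) × (2/37) ≈ 0.00145788
poisonous: (41/78) × (12/41) × (32/41) × (8/41) × (14/41) ≈ 0.00800024
P(poisonous | x) = 0.00800024 / 0.00945812 ≈ 0.846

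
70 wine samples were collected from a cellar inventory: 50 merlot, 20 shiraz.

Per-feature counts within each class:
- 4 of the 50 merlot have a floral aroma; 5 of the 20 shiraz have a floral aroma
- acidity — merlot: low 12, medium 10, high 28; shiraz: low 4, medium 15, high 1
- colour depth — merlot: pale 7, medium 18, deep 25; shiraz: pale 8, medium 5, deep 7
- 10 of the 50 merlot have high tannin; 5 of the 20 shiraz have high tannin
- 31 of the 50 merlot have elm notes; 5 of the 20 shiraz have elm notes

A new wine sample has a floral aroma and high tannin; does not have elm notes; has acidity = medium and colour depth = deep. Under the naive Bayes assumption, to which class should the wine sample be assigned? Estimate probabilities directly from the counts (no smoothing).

shiraz

merlot: (50/70) × (4/50) × (10/50) × (25/50) × (10/50) × (19/50) ≈ 0.000434286
shiraz: (20/70) × (5/20) × (15/20) × (7/20) × (5/20) × (15/20) = 0.003515625
Highest score → shiraz.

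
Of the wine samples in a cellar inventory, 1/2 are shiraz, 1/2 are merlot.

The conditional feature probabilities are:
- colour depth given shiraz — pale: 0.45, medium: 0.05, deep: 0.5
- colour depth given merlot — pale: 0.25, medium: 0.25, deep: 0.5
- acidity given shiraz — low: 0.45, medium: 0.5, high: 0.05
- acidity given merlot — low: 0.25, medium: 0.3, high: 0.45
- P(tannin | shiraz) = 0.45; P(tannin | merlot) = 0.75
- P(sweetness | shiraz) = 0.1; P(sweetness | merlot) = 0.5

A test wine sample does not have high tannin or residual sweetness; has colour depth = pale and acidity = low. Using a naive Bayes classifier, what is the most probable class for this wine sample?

shiraz

shiraz: 0.5 × 0.45 × 0.45 × (1−0.45) × (1−0.1) = 0.05011875
merlot: 0.5 × 0.25 × 0.25 × (1−0.75) × (1−0.5) = 0.00390625
Highest score → shiraz.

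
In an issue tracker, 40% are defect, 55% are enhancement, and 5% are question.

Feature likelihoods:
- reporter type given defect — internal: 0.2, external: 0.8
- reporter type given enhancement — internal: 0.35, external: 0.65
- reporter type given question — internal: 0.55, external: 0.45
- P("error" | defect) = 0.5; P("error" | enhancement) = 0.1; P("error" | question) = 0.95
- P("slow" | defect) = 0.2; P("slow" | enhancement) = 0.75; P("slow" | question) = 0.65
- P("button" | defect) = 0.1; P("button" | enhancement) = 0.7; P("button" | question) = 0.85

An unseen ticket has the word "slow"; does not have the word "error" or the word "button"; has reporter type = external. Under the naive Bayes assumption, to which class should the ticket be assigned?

defect: 0.4 × 0.8 × (1−0.5) × 0.2 × (1−0.1) = 0.0288
enhancement: 0.55 × 0.65 × (1−0.1) × 0.75 × (1−0.7) = 0.07239375
question: 0.05 × 0.45 × (1−0.95) × 0.65 × (1−0.85) = 0.0001096875
Highest score → enhancement.

enhancement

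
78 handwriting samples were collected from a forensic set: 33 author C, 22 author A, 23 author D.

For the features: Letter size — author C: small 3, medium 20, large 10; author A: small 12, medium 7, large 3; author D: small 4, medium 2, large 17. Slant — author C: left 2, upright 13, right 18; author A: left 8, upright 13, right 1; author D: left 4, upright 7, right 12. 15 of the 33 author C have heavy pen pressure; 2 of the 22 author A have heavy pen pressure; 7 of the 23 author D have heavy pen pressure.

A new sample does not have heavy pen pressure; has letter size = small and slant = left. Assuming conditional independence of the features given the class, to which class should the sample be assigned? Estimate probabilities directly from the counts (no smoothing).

author C: (33/78) × (3/33) × (2/33) × (18/33) ≈ 0.00127146
author A: (22/78) × (12/22) × (8/22) × (20/22) ≈ 0.0508582
author D: (23/78) × (4/23) × (4/23) × (16/23) ≈ 0.00620426
Highest score → author A.

author A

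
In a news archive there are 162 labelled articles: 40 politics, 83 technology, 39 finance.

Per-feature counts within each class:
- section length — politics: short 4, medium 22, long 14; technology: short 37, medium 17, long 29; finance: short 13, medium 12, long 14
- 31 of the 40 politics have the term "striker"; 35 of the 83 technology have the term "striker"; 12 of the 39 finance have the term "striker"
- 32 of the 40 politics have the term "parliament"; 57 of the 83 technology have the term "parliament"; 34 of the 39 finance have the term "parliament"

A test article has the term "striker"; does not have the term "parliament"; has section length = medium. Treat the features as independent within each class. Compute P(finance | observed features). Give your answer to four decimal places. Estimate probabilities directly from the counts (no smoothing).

politics: (40/162) × (22/40) × (31/40) × (8/40) ≈ 0.0210494
technology: (83/162) × (17/83) × (35/83) × (26/83) ≈ 0.0138618
finance: (39/162) × (12/39) × (12/39) × (5/39) ≈ 0.00292205
P(finance | x) = 0.00292205 / 0.03783325 ≈ 0.0772

0.0772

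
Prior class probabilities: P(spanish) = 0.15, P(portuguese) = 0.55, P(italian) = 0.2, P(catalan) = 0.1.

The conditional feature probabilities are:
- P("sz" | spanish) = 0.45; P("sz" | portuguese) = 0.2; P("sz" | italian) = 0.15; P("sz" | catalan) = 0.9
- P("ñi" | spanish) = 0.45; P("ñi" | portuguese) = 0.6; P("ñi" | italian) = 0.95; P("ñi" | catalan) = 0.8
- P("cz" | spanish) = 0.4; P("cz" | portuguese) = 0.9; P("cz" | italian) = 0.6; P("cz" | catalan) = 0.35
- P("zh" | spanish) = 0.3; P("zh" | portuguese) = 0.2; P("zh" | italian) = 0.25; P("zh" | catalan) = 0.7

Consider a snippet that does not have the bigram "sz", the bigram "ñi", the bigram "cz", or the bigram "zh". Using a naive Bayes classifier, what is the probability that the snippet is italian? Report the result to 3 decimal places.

0.071

spanish: 0.15 × (1−0.45) × (1−0.45) × (1−0.4) × (1−0.3) = 0.0190575
portuguese: 0.55 × (1−0.2) × (1−0.6) × (1−0.9) × (1−0.2) = 0.01408
italian: 0.2 × (1−0.15) × (1−0.95) × (1−0.6) × (1−0.25) = 0.00255
catalan: 0.1 × (1−0.9) × (1−0.8) × (1−0.35) × (1−0.7) = 0.00039
P(italian | x) = 0.00255 / 0.0360775 ≈ 0.071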